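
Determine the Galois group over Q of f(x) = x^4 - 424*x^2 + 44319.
Gal(K/Q) = V_4 (Klein four-group, Z/2Z × Z/2Z)

f factors as (x^2 - 187)(x^2 - 237), so the splitting field is K = Q(sqrt(187), sqrt(237)). The elements 187, 237, 44319 are all non-squares in Q, so sqrt(187) and sqrt(237) generate independent quadratic extensions. Thus [K:Q] = 4 and Gal(K/Q) is generated by the two order-2 automorphisms sqrt(187) ↦ -sqrt(187) and sqrt(237) ↦ -sqrt(237), giving V_4.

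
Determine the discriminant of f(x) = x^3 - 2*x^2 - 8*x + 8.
Δ = 3136

For x^3 + a x^2 + b x + c the discriminant is Δ = 18 a b c - 4 a^3 c + a^2 b^2 - 4 b^3 - 27 c^2.
Plug a = -2, b = -8, c = 8:
  18*(-2)*(-8)*(8) - 4*(-2)^3*(8) + (-2)^2*(-8)^2 - 4*(-8)^3 - 27*(8)^2
  = 2304 + (256) + 256 + (2048) + (-1728)
  = 3136.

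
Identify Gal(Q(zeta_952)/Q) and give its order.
|Gal(Q(zeta_952)/Q)| = phi(952) = 384; group ≅ (Z/952Z)^* ≅ Z/2Z × Z/2Z × Z/6Z × Z/16Z

The n-th cyclotomic polynomial Φ_952(x) is the minimal polynomial of zeta_952 over Q and has degree phi(952) = 384. So Q(zeta_952) is a degree-384 Galois extension with Galois group (Z/952Z)^*. By CRT, (Z/952Z)^* ≅ (Z/8Z)^* × (Z/7Z)^* × (Z/17Z)^*. Each prime-power unit group is (Z/8Z)^* ≅ Z/2Z × Z/2Z; (Z/7Z)^* ≅ Z/6Z; (Z/17Z)^* ≅ Z/16Z. Hence Gal(Q(zeta_952)/Q) ≅ Z/2Z × Z/2Z × Z/6Z × Z/16Z.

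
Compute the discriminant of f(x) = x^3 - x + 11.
Δ = -3263

For a depressed cubic x^3 + p x + q the discriminant is Δ = -4 p^3 - 27 q^2 = -4*(-1)^3 - 27*(11)^2 = 4 - 3267 = -3263.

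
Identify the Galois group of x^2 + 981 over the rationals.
Gal(K/Q) = Z/2Z (cyclic of order 2)

x^2 + 981 is irreducible over Q since -981 is not a rational square. The splitting field Q(sqrt(-981)) has degree 2 over Q, and its unique nontrivial automorphism is sqrt(-981) ↦ -sqrt(-981). Hence Gal(Q(sqrt(-981))/Q) = Z/2Z.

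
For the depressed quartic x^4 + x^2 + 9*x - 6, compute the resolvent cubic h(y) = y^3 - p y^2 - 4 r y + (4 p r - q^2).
h(y) = y^3 - y^2 + 24*y - 105

Identify coefficients: p = 1, q = 9, r = -6.
Plug into h(y) = y^3 - p y^2 - 4 r y + (4 p r - q^2):
  h(y) = y^3 - (1) y^2 - 4*(-6) y + (4*(1)*(-6) - (9)^2)
       = y^3 + (-1) y^2 + (24) y + (-105).
Simplifying: h(y) = y^3 - y^2 + 24*y - 105.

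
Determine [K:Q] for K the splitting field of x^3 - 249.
[K:Q] = 6

x^3 - 249 has one real root r = 249^(1/3) and two complex roots r*zeta_3, r*zeta_3^2 where zeta_3 = e^(2*pi*i/3). The splitting field is Q(r, zeta_3). [Q(r):Q] = 3 and [Q(zeta_3):Q] = 2 with gcd = 1, so [Q(r, zeta_3):Q] = 3 * 2 = 6.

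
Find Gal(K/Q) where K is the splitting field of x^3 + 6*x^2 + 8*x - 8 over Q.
Gal(K/Q) = S_3 (symmetric group of order 6)

Compute the discriminant of x^3 + (6)*x^2 + (8)*x + (-8): Δ = -1472. Since Δ is not a rational square, the Galois group is not contained in A_3; it must be the full S_3 (irreducibility of the cubic rules out anything smaller).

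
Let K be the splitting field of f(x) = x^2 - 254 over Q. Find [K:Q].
[K:Q] = 2

The polynomial x^2 - 254 is irreducible over Q since 254 is not a perfect square. Its splitting field is Q(sqrt(254)), which has degree 2 over Q.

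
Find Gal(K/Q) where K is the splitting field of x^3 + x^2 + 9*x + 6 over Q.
Gal(K/Q) = S_3 (symmetric group of order 6)

Compute the discriminant of x^3 + (1)*x^2 + (9)*x + (6): Δ = -2859. Since Δ is not a rational square, the Galois group is not contained in A_3; it must be the full S_3 (irreducibility of the cubic rules out anything smaller).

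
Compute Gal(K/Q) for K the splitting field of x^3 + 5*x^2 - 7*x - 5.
Gal(K/Q) = S_3 (symmetric group of order 6)

Compute the discriminant of x^3 + (5)*x^2 + (-7)*x + (-5): Δ = 7572. Since Δ is not a rational square, the Galois group is not contained in A_3; it must be the full S_3 (irreducibility of the cubic rules out anything smaller).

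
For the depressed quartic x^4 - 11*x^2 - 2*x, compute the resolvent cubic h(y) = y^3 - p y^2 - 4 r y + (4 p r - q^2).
h(y) = y^3 + 11*y^2 - 4

Identify coefficients: p = -11, q = -2, r = 0.
Plug into h(y) = y^3 - p y^2 - 4 r y + (4 p r - q^2):
  h(y) = y^3 - (-11) y^2 - 4*(0) y + (4*(-11)*(0) - (-2)^2)
       = y^3 + (11) y^2 + (0) y + (-4).
Simplifying: h(y) = y^3 + 11*y^2 - 4.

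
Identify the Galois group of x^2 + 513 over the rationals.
Gal(K/Q) = Z/2Z (cyclic of order 2)

x^2 + 513 is irreducible over Q since -513 is not a rational square. The splitting field Q(sqrt(-513)) has degree 2 over Q, and its unique nontrivial automorphism is sqrt(-513) ↦ -sqrt(-513). Hence Gal(Q(sqrt(-513))/Q) = Z/2Z.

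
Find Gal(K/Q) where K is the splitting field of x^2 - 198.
Gal(K/Q) = Z/2Z (cyclic of order 2)

x^2 - 198 is irreducible over Q since 198 is not a rational square. The splitting field Q(sqrt(198)) has degree 2 over Q, and its unique nontrivial automorphism is sqrt(198) ↦ -sqrt(198). Hence Gal(Q(sqrt(198))/Q) = Z/2Z.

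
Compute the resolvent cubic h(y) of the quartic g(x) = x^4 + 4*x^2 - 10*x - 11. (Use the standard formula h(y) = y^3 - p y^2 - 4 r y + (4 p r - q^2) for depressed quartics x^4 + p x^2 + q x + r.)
h(y) = y^3 - 4*y^2 + 44*y - 276

Identify coefficients: p = 4, q = -10, r = -11.
Plug into h(y) = y^3 - p y^2 - 4 r y + (4 p r - q^2):
  h(y) = y^3 - (4) y^2 - 4*(-11) y + (4*(4)*(-11) - (-10)^2)
       = y^3 + (-4) y^2 + (44) y + (-276).
Simplifying: h(y) = y^3 - 4*y^2 + 44*y - 276.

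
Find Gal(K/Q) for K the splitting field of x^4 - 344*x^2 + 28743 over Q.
Gal(K/Q) = V_4 (Klein four-group, Z/2Z × Z/2Z)

f factors as (x^2 - 201)(x^2 - 143), so the splitting field is K = Q(sqrt(201), sqrt(143)). The elements 201, 143, 28743 are all non-squares in Q, so sqrt(201) and sqrt(143) generate independent quadratic extensions. Thus [K:Q] = 4 and Gal(K/Q) is generated by the two order-2 automorphisms sqrt(201) ↦ -sqrt(201) and sqrt(143) ↦ -sqrt(143), giving V_4.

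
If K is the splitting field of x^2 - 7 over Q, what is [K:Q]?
[K:Q] = 2

The polynomial x^2 - 7 is irreducible over Q since 7 is not a perfect square. Its splitting field is Q(sqrt(7)), which has degree 2 over Q.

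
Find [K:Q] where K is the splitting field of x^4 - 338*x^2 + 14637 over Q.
[K:Q] = 4

f factors as (x^2 - 51)(x^2 - 287); the splitting field is K = Q(sqrt(51), sqrt(287)). Since 51, 287, and 14637 are all non-squares in Q, the three subfields Q(sqrt(51)), Q(sqrt(287)), Q(sqrt(14637)) are distinct degree-2 extensions, so [K:Q] = 4 (Klein four Galois group).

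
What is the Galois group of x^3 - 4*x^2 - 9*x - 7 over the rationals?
Gal(K/Q) = S_3 (symmetric group of order 6)

Compute the discriminant of x^3 + (-4)*x^2 + (-9)*x + (-7): Δ = -3439. Since Δ is not a rational square, the Galois group is not contained in A_3; it must be the full S_3 (irreducibility of the cubic rules out anything smaller).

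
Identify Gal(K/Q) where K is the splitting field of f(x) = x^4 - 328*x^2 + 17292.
Gal(K/Q) = V_4 (Klein four-group, Z/2Z × Z/2Z)

f factors as (x^2 - 66)(x^2 - 262), so the splitting field is K = Q(sqrt(66), sqrt(262)). The elements 66, 262, 17292 are all non-squares in Q, so sqrt(66) and sqrt(262) generate independent quadratic extensions. Thus [K:Q] = 4 and Gal(K/Q) is generated by the two order-2 automorphisms sqrt(66) ↦ -sqrt(66) and sqrt(262) ↦ -sqrt(262), giving V_4.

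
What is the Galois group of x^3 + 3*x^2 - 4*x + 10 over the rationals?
Gal(K/Q) = S_3 (symmetric group of order 6)

Compute the discriminant of x^3 + (3)*x^2 + (-4)*x + (10): Δ = -5540. Since Δ is not a rational square, the Galois group is not contained in A_3; it must be the full S_3 (irreducibility of the cubic rules out anything smaller).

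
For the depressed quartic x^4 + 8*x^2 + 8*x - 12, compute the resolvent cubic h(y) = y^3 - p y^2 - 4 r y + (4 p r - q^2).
h(y) = y^3 - 8*y^2 + 48*y - 448

Identify coefficients: p = 8, q = 8, r = -12.
Plug into h(y) = y^3 - p y^2 - 4 r y + (4 p r - q^2):
  h(y) = y^3 - (8) y^2 - 4*(-12) y + (4*(8)*(-12) - (8)^2)
       = y^3 + (-8) y^2 + (48) y + (-448).
Simplifying: h(y) = y^3 - 8*y^2 + 48*y - 448.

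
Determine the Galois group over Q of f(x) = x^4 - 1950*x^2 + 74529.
Gal(K/Q) = Z/2Z (cyclic of order 2)

f factors as (x^2 - 39)(x^2 - 1911), so the splitting field is K = Q(sqrt(39), sqrt(1911)). The squarefree part of 39 is 39 and the squarefree part of 1911 is also 39, so sqrt(39) and sqrt(1911) are both rational multiples of sqrt(39). Hence Q(sqrt(39)) = Q(sqrt(1911)) = Q(sqrt(39)), and the splitting field collapses to a single degree-2 extension with Galois group Z/2Z.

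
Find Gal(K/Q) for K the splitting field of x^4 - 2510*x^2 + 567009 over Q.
Gal(K/Q) = Z/2Z (cyclic of order 2)

f factors as (x^2 - 251)(x^2 - 2259), so the splitting field is K = Q(sqrt(251), sqrt(2259)). The squarefree part of 251 is 251 and the squarefree part of 2259 is also 251, so sqrt(251) and sqrt(2259) are both rational multiples of sqrt(251). Hence Q(sqrt(251)) = Q(sqrt(2259)) = Q(sqrt(251)), and the splitting field collapses to a single degree-2 extension with Galois group Z/2Z.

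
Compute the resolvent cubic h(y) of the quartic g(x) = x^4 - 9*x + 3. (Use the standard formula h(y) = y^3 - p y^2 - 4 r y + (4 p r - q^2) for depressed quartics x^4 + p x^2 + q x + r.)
h(y) = y^3 - 12*y - 81

Identify coefficients: p = 0, q = -9, r = 3.
Plug into h(y) = y^3 - p y^2 - 4 r y + (4 p r - q^2):
  h(y) = y^3 - (0) y^2 - 4*(3) y + (4*(0)*(3) - (-9)^2)
       = y^3 + (0) y^2 + (-12) y + (-81).
Simplifying: h(y) = y^3 - 12*y - 81.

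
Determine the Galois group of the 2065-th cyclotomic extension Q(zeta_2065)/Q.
|Gal(Q(zeta_2065)/Q)| = phi(2065) = 1392; group ≅ (Z/2065Z)^* ≅ Z/4Z × Z/6Z × Z/58Z

The n-th cyclotomic polynomial Φ_2065(x) is the minimal polynomial of zeta_2065 over Q and has degree phi(2065) = 1392. So Q(zeta_2065) is a degree-1392 Galois extension with Galois group (Z/2065Z)^*. By CRT, (Z/2065Z)^* ≅ (Z/5Z)^* × (Z/7Z)^* × (Z/59Z)^*. Each prime-power unit group is (Z/5Z)^* ≅ Z/4Z; (Z/7Z)^* ≅ Z/6Z; (Z/59Z)^* ≅ Z/58Z. Hence Gal(Q(zeta_2065)/Q) ≅ Z/4Z × Z/6Z × Z/58Z.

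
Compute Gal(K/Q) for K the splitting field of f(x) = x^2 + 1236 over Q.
Gal(K/Q) = Z/2Z (cyclic of order 2)

x^2 + 1236 is irreducible over Q since -1236 is not a rational square. The splitting field Q(sqrt(-1236)) has degree 2 over Q, and its unique nontrivial automorphism is sqrt(-1236) ↦ -sqrt(-1236). Hence Gal(Q(sqrt(-1236))/Q) = Z/2Z.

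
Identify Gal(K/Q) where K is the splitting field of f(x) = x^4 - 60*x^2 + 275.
Gal(K/Q) = V_4 (Klein four-group, Z/2Z × Z/2Z)

f factors as (x^2 - 5)(x^2 - 55), so the splitting field is K = Q(sqrt(5), sqrt(55)). The elements 5, 55, 275 are all non-squares in Q, so sqrt(5) and sqrt(55) generate independent quadratic extensions. Thus [K:Q] = 4 and Gal(K/Q) is generated by the two order-2 automorphisms sqrt(5) ↦ -sqrt(5) and sqrt(55) ↦ -sqrt(55), giving V_4.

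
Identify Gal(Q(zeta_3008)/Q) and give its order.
|Gal(Q(zeta_3008)/Q)| = phi(3008) = 1472; group ≅ (Z/3008Z)^* ≅ Z/2Z × Z/16Z × Z/46Z

The n-th cyclotomic polynomial Φ_3008(x) is the minimal polynomial of zeta_3008 over Q and has degree phi(3008) = 1472. So Q(zeta_3008) is a degree-1472 Galois extension with Galois group (Z/3008Z)^*. By CRT, (Z/3008Z)^* ≅ (Z/64Z)^* × (Z/47Z)^*. Each prime-power unit group is (Z/64Z)^* ≅ Z/2Z × Z/16Z; (Z/47Z)^* ≅ Z/46Z. Hence Gal(Q(zeta_3008)/Q) ≅ Z/2Z × Z/16Z × Z/46Z.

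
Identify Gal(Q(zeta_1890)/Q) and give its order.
|Gal(Q(zeta_1890)/Q)| = phi(1890) = 432; group ≅ (Z/1890Z)^* ≅ Z/4Z × Z/6Z × Z/18Z

The n-th cyclotomic polynomial Φ_1890(x) is the minimal polynomial of zeta_1890 over Q and has degree phi(1890) = 432. So Q(zeta_1890) is a degree-432 Galois extension with Galois group (Z/1890Z)^*. By CRT, (Z/1890Z)^* ≅ (Z/2Z)^* × (Z/27Z)^* × (Z/5Z)^* × (Z/7Z)^*. Each prime-power unit group is (Z/2Z)^* ≅ trivial group (order 1); (Z/27Z)^* ≅ Z/18Z; (Z/5Z)^* ≅ Z/4Z; (Z/7Z)^* ≅ Z/6Z. Hence Gal(Q(zeta_1890)/Q) ≅ Z/4Z × Z/6Z × Z/18Z.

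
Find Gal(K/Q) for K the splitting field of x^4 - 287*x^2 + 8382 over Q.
Gal(K/Q) = V_4 (Klein four-group, Z/2Z × Z/2Z)

f factors as (x^2 - 254)(x^2 - 33), so the splitting field is K = Q(sqrt(254), sqrt(33)). The elements 254, 33, 8382 are all non-squares in Q, so sqrt(254) and sqrt(33) generate independent quadratic extensions. Thus [K:Q] = 4 and Gal(K/Q) is generated by the two order-2 automorphisms sqrt(254) ↦ -sqrt(254) and sqrt(33) ↦ -sqrt(33), giving V_4.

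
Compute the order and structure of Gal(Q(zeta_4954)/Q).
|Gal(Q(zeta_4954)/Q)| = phi(4954) = 2476; group ≅ (Z/4954Z)^* ≅ Z/2476Z

The n-th cyclotomic polynomial Φ_4954(x) is the minimal polynomial of zeta_4954 over Q and has degree phi(4954) = 2476. So Q(zeta_4954) is a degree-2476 Galois extension with Galois group (Z/4954Z)^*. By CRT, (Z/4954Z)^* ≅ (Z/2Z)^* × (Z/2477Z)^*. Each prime-power unit group is (Z/2Z)^* ≅ trivial group (order 1); (Z/2477Z)^* ≅ Z/2476Z. Hence Gal(Q(zeta_4954)/Q) ≅ Z/2476Z.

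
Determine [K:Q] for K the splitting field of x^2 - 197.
[K:Q] = 2

The polynomial x^2 - 197 is irreducible over Q since 197 is not a perfect square. Its splitting field is Q(sqrt(197)), which has degree 2 over Q.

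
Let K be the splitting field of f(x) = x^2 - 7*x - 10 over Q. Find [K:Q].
[K:Q] = 2

The discriminant of x^2 + (-7)*x + (-10) is b^2 - 4c = 49 - (-40) = 89. Since 89 is not a perfect square in Q, the polynomial is irreducible over Q. Its two roots generate a degree-2 extension, so [K:Q] = 2.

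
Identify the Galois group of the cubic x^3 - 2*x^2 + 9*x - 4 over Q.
Gal(K/Q) = S_3 (symmetric group of order 6)

Compute the discriminant of x^3 + (-2)*x^2 + (9)*x + (-4): Δ = -1856. Since Δ is not a rational square, the Galois group is not contained in A_3; it must be the full S_3 (irreducibility of the cubic rules out anything smaller).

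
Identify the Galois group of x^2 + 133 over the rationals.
Gal(K/Q) = Z/2Z (cyclic of order 2)

x^2 + 133 is irreducible over Q since -133 is not a rational square. The splitting field Q(sqrt(-133)) has degree 2 over Q, and its unique nontrivial automorphism is sqrt(-133) ↦ -sqrt(-133). Hence Gal(Q(sqrt(-133))/Q) = Z/2Z.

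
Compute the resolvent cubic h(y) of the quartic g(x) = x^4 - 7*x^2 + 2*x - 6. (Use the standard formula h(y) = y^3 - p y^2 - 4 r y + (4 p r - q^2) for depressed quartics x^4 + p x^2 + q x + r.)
h(y) = y^3 + 7*y^2 + 24*y + 164

Identify coefficients: p = -7, q = 2, r = -6.
Plug into h(y) = y^3 - p y^2 - 4 r y + (4 p r - q^2):
  h(y) = y^3 - (-7) y^2 - 4*(-6) y + (4*(-7)*(-6) - (2)^2)
       = y^3 + (7) y^2 + (24) y + (164).
Simplifying: h(y) = y^3 + 7*y^2 + 24*y + 164.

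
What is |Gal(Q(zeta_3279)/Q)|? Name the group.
|Gal(Q(zeta_3279)/Q)| = phi(3279) = 2184; group ≅ (Z/3279Z)^* ≅ Z/2Z × Z/1092Z

The n-th cyclotomic polynomial Φ_3279(x) is the minimal polynomial of zeta_3279 over Q and has degree phi(3279) = 2184. So Q(zeta_3279) is a degree-2184 Galois extension with Galois group (Z/3279Z)^*. By CRT, (Z/3279Z)^* ≅ (Z/3Z)^* × (Z/1093Z)^*. Each prime-power unit group is (Z/3Z)^* ≅ Z/2Z; (Z/1093Z)^* ≅ Z/1092Z. Hence Gal(Q(zeta_3279)/Q) ≅ Z/2Z × Z/1092Z.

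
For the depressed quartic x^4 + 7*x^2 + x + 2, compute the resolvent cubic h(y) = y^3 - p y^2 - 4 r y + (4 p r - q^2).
h(y) = y^3 - 7*y^2 - 8*y + 55

Identify coefficients: p = 7, q = 1, r = 2.
Plug into h(y) = y^3 - p y^2 - 4 r y + (4 p r - q^2):
  h(y) = y^3 - (7) y^2 - 4*(2) y + (4*(7)*(2) - (1)^2)
       = y^3 + (-7) y^2 + (-8) y + (55).
Simplifying: h(y) = y^3 - 7*y^2 - 8*y + 55.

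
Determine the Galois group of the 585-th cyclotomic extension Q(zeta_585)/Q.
|Gal(Q(zeta_585)/Q)| = phi(585) = 288; group ≅ (Z/585Z)^* ≅ Z/4Z × Z/6Z × Z/12Z

The n-th cyclotomic polynomial Φ_585(x) is the minimal polynomial of zeta_585 over Q and has degree phi(585) = 288. So Q(zeta_585) is a degree-288 Galois extension with Galois group (Z/585Z)^*. By CRT, (Z/585Z)^* ≅ (Z/9Z)^* × (Z/5Z)^* × (Z/13Z)^*. Each prime-power unit group is (Z/9Z)^* ≅ Z/6Z; (Z/5Z)^* ≅ Z/4Z; (Z/13Z)^* ≅ Z/12Z. Hence Gal(Q(zeta_585)/Q) ≅ Z/4Z × Z/6Z × Z/12Z.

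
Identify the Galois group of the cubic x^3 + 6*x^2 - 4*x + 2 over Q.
Gal(K/Q) = S_3 (symmetric group of order 6)

Compute the discriminant of x^3 + (6)*x^2 + (-4)*x + (2): Δ = -1868. Since Δ is not a rational square, the Galois group is not contained in A_3; it must be the full S_3 (irreducibility of the cubic rules out anything smaller).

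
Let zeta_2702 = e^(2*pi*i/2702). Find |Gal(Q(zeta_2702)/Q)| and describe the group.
|Gal(Q(zeta_2702)/Q)| = phi(2702) = 1152; group ≅ (Z/2702Z)^* ≅ Z/6Z × Z/192Z

The n-th cyclotomic polynomial Φ_2702(x) is the minimal polynomial of zeta_2702 over Q and has degree phi(2702) = 1152. So Q(zeta_2702) is a degree-1152 Galois extension with Galois group (Z/2702Z)^*. By CRT, (Z/2702Z)^* ≅ (Z/2Z)^* × (Z/7Z)^* × (Z/193Z)^*. Each prime-power unit group is (Z/2Z)^* ≅ trivial group (order 1); (Z/7Z)^* ≅ Z/6Z; (Z/193Z)^* ≅ Z/192Z. Hence Gal(Q(zeta_2702)/Q) ≅ Z/6Z × Z/192Z.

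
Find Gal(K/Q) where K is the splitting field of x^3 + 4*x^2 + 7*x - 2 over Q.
Gal(K/Q) = S_3 (symmetric group of order 6)

Compute the discriminant of x^3 + (4)*x^2 + (7)*x + (-2): Δ = -1192. Since Δ is not a rational square, the Galois group is not contained in A_3; it must be the full S_3 (irreducibility of the cubic rules out anything smaller).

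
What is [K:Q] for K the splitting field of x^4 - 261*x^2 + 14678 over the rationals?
[K:Q] = 4

f factors as (x^2 - 179)(x^2 - 82); the splitting field is K = Q(sqrt(179), sqrt(82)). Since 179, 82, and 14678 are all non-squares in Q, the three subfields Q(sqrt(179)), Q(sqrt(82)), Q(sqrt(14678)) are distinct degree-2 extensions, so [K:Q] = 4 (Klein four Galois group).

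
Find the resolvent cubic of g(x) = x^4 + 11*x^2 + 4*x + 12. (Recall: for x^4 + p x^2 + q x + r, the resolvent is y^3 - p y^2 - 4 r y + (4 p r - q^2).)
h(y) = y^3 - 11*y^2 - 48*y + 512

Identify coefficients: p = 11, q = 4, r = 12.
Plug into h(y) = y^3 - p y^2 - 4 r y + (4 p r - q^2):
  h(y) = y^3 - (11) y^2 - 4*(12) y + (4*(11)*(12) - (4)^2)
       = y^3 + (-11) y^2 + (-48) y + (512).
Simplifying: h(y) = y^3 - 11*y^2 - 48*y + 512.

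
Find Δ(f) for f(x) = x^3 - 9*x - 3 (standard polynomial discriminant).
Δ = 2673

For a depressed cubic x^3 + p x + q the discriminant is Δ = -4 p^3 - 27 q^2 = -4*(-9)^3 - 27*(-3)^2 = 2916 - 243 = 2673.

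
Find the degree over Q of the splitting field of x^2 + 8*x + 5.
[K:Q] = 2

The discriminant of x^2 + (8)*x + (5) is b^2 - 4c = 64 - (20) = 44. Since 44 is not a perfect square in Q, the polynomial is irreducible over Q. Its two roots generate a degree-2 extension, so [K:Q] = 2.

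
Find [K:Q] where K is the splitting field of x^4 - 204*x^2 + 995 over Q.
[K:Q] = 4

f factors as (x^2 - 199)(x^2 - 5); the splitting field is K = Q(sqrt(199), sqrt(5)). Since 199, 5, and 995 are all non-squares in Q, the three subfields Q(sqrt(199)), Q(sqrt(5)), Q(sqrt(995)) are distinct degree-2 extensions, so [K:Q] = 4 (Klein four Galois group).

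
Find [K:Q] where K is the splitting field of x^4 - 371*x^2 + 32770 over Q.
[K:Q] = 4

f factors as (x^2 - 226)(x^2 - 145); the splitting field is K = Q(sqrt(226), sqrt(145)). Since 226, 145, and 32770 are all non-squares in Q, the three subfields Q(sqrt(226)), Q(sqrt(145)), Q(sqrt(32770)) are distinct degree-2 extensions, so [K:Q] = 4 (Klein four Galois group).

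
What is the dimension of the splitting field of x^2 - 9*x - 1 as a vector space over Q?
[K:Q] = 2

The discriminant of x^2 + (-9)*x + (-1) is b^2 - 4c = 81 - (-4) = 85. Since 85 is not a perfect square in Q, the polynomial is irreducible over Q. Its two roots generate a degree-2 extension, so [K:Q] = 2.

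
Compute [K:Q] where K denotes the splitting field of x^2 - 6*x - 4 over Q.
[K:Q] = 2

The discriminant of x^2 + (-6)*x + (-4) is b^2 - 4c = 36 - (-16) = 52. Since 52 is not a perfect square in Q, the polynomial is irreducible over Q. Its two roots generate a degree-2 extension, so [K:Q] = 2.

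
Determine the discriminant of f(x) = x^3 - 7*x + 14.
Δ = -3920

For a depressed cubic x^3 + p x + q the discriminant is Δ = -4 p^3 - 27 q^2 = -4*(-7)^3 - 27*(14)^2 = 1372 - 5292 = -3920.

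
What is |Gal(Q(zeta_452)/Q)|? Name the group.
|Gal(Q(zeta_452)/Q)| = phi(452) = 224; group ≅ (Z/452Z)^* ≅ Z/2Z × Z/112Z

The n-th cyclotomic polynomial Φ_452(x) is the minimal polynomial of zeta_452 over Q and has degree phi(452) = 224. So Q(zeta_452) is a degree-224 Galois extension with Galois group (Z/452Z)^*. By CRT, (Z/452Z)^* ≅ (Z/4Z)^* × (Z/113Z)^*. Each prime-power unit group is (Z/4Z)^* ≅ Z/2Z; (Z/113Z)^* ≅ Z/112Z. Hence Gal(Q(zeta_452)/Q) ≅ Z/2Z × Z/112Z.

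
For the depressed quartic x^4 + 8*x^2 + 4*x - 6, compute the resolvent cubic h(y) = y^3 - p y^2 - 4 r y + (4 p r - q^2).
h(y) = y^3 - 8*y^2 + 24*y - 208

Identify coefficients: p = 8, q = 4, r = -6.
Plug into h(y) = y^3 - p y^2 - 4 r y + (4 p r - q^2):
  h(y) = y^3 - (8) y^2 - 4*(-6) y + (4*(8)*(-6) - (4)^2)
       = y^3 + (-8) y^2 + (24) y + (-208).
Simplifying: h(y) = y^3 - 8*y^2 + 24*y - 208.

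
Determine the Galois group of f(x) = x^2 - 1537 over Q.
Gal(K/Q) = Z/2Z (cyclic of order 2)

x^2 - 1537 is irreducible over Q since 1537 is not a rational square. The splitting field Q(sqrt(1537)) has degree 2 over Q, and its unique nontrivial automorphism is sqrt(1537) ↦ -sqrt(1537). Hence Gal(Q(sqrt(1537))/Q) = Z/2Z.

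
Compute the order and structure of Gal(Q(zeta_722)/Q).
|Gal(Q(zeta_722)/Q)| = phi(722) = 342; group ≅ (Z/722Z)^* ≅ Z/342Z

The n-th cyclotomic polynomial Φ_722(x) is the minimal polynomial of zeta_722 over Q and has degree phi(722) = 342. So Q(zeta_722) is a degree-342 Galois extension with Galois group (Z/722Z)^*. By CRT, (Z/722Z)^* ≅ (Z/2Z)^* × (Z/361Z)^*. Each prime-power unit group is (Z/2Z)^* ≅ trivial group (order 1); (Z/361Z)^* ≅ Z/342Z. Hence Gal(Q(zeta_722)/Q) ≅ Z/342Z.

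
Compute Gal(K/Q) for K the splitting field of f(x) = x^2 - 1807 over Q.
Gal(K/Q) = Z/2Z (cyclic of order 2)

x^2 - 1807 is irreducible over Q since 1807 is not a rational square. The splitting field Q(sqrt(1807)) has degree 2 over Q, and its unique nontrivial automorphism is sqrt(1807) ↦ -sqrt(1807). Hence Gal(Q(sqrt(1807))/Q) = Z/2Z.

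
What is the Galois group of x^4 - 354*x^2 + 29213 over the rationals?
Gal(K/Q) = V_4 (Klein four-group, Z/2Z × Z/2Z)

f factors as (x^2 - 223)(x^2 - 131), so the splitting field is K = Q(sqrt(223), sqrt(131)). The elements 223, 131, 29213 are all non-squares in Q, so sqrt(223) and sqrt(131) generate independent quadratic extensions. Thus [K:Q] = 4 and Gal(K/Q) is generated by the two order-2 automorphisms sqrt(223) ↦ -sqrt(223) and sqrt(131) ↦ -sqrt(131), giving V_4.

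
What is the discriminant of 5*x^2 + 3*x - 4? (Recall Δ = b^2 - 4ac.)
Δ = 89

For a quadratic a x^2 + b x + c the discriminant is Δ = b^2 - 4ac = (3)^2 - 4*(5)*(-4) = 9 - (-80) = 89.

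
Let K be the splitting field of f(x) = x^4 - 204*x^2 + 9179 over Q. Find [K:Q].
[K:Q] = 4

f factors as (x^2 - 67)(x^2 - 137); the splitting field is K = Q(sqrt(67), sqrt(137)). Since 67, 137, and 9179 are all non-squares in Q, the three subfields Q(sqrt(67)), Q(sqrt(137)), Q(sqrt(9179)) are distinct degree-2 extensions, so [K:Q] = 4 (Klein four Galois group).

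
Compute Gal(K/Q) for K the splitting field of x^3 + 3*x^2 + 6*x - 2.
Gal(K/Q) = S_3 (symmetric group of order 6)

Compute the discriminant of x^3 + (3)*x^2 + (6)*x + (-2): Δ = -1080. Since Δ is not a rational square, the Galois group is not contained in A_3; it must be the full S_3 (irreducibility of the cubic rules out anything smaller).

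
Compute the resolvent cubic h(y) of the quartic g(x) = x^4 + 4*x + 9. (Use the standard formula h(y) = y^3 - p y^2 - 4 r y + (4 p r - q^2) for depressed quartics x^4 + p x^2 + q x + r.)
h(y) = y^3 - 36*y - 16

Identify coefficients: p = 0, q = 4, r = 9.
Plug into h(y) = y^3 - p y^2 - 4 r y + (4 p r - q^2):
  h(y) = y^3 - (0) y^2 - 4*(9) y + (4*(0)*(9) - (4)^2)
       = y^3 + (0) y^2 + (-36) y + (-16).
Simplifying: h(y) = y^3 - 36*y - 16.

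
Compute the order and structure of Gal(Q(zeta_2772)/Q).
|Gal(Q(zeta_2772)/Q)| = phi(2772) = 720; group ≅ (Z/2772Z)^* ≅ Z/2Z × Z/6Z × Z/6Z × Z/10Z

The n-th cyclotomic polynomial Φ_2772(x) is the minimal polynomial of zeta_2772 over Q and has degree phi(2772) = 720. So Q(zeta_2772) is a degree-720 Galois extension with Galois group (Z/2772Z)^*. By CRT, (Z/2772Z)^* ≅ (Z/4Z)^* × (Z/9Z)^* × (Z/7Z)^* × (Z/11Z)^*. Each prime-power unit group is (Z/4Z)^* ≅ Z/2Z; (Z/9Z)^* ≅ Z/6Z; (Z/7Z)^* ≅ Z/6Z; (Z/11Z)^* ≅ Z/10Z. Hence Gal(Q(zeta_2772)/Q) ≅ Z/2Z × Z/6Z × Z/6Z × Z/10Z.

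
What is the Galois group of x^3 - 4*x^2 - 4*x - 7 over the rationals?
Gal(K/Q) = S_3 (symmetric group of order 6)

Compute the discriminant of x^3 + (-4)*x^2 + (-4)*x + (-7): Δ = -4619. Since Δ is not a rational square, the Galois group is not contained in A_3; it must be the full S_3 (irreducibility of the cubic rules out anything smaller).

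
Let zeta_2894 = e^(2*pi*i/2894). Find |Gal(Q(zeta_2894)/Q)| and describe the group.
|Gal(Q(zeta_2894)/Q)| = phi(2894) = 1446; group ≅ (Z/2894Z)^* ≅ Z/1446Z

The n-th cyclotomic polynomial Φ_2894(x) is the minimal polynomial of zeta_2894 over Q and has degree phi(2894) = 1446. So Q(zeta_2894) is a degree-1446 Galois extension with Galois group (Z/2894Z)^*. By CRT, (Z/2894Z)^* ≅ (Z/2Z)^* × (Z/1447Z)^*. Each prime-power unit group is (Z/2Z)^* ≅ trivial group (order 1); (Z/1447Z)^* ≅ Z/1446Z. Hence Gal(Q(zeta_2894)/Q) ≅ Z/1446Z.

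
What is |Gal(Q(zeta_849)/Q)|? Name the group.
|Gal(Q(zeta_849)/Q)| = phi(849) = 564; group ≅ (Z/849Z)^* ≅ Z/2Z × Z/282Z

The n-th cyclotomic polynomial Φ_849(x) is the minimal polynomial of zeta_849 over Q and has degree phi(849) = 564. So Q(zeta_849) is a degree-564 Galois extension with Galois group (Z/849Z)^*. By CRT, (Z/849Z)^* ≅ (Z/3Z)^* × (Z/283Z)^*. Each prime-power unit group is (Z/3Z)^* ≅ Z/2Z; (Z/283Z)^* ≅ Z/282Z. Hence Gal(Q(zeta_849)/Q) ≅ Z/2Z × Z/282Z.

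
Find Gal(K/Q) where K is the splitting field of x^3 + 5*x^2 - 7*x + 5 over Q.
Gal(K/Q) = S_3 (symmetric group of order 6)

Compute the discriminant of x^3 + (5)*x^2 + (-7)*x + (5): Δ = -3728. Since Δ is not a rational square, the Galois group is not contained in A_3; it must be the full S_3 (irreducibility of the cubic rules out anything smaller).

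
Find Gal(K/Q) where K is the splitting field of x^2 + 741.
Gal(K/Q) = Z/2Z (cyclic of order 2)

x^2 + 741 is irreducible over Q since -741 is not a rational square. The splitting field Q(sqrt(-741)) has degree 2 over Q, and its unique nontrivial automorphism is sqrt(-741) ↦ -sqrt(-741). Hence Gal(Q(sqrt(-741))/Q) = Z/2Z.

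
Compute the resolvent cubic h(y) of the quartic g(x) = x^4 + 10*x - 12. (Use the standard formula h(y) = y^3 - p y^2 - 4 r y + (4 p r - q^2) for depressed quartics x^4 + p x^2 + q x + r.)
h(y) = y^3 + 48*y - 100

Identify coefficients: p = 0, q = 10, r = -12.
Plug into h(y) = y^3 - p y^2 - 4 r y + (4 p r - q^2):
  h(y) = y^3 - (0) y^2 - 4*(-12) y + (4*(0)*(-12) - (10)^2)
       = y^3 + (0) y^2 + (48) y + (-100).
Simplifying: h(y) = y^3 + 48*y - 100.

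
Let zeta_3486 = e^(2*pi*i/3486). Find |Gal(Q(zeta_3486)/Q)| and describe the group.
|Gal(Q(zeta_3486)/Q)| = phi(3486) = 984; group ≅ (Z/3486Z)^* ≅ Z/2Z × Z/6Z × Z/82Z

The n-th cyclotomic polynomial Φ_3486(x) is the minimal polynomial of zeta_3486 over Q and has degree phi(3486) = 984. So Q(zeta_3486) is a degree-984 Galois extension with Galois group (Z/3486Z)^*. By CRT, (Z/3486Z)^* ≅ (Z/2Z)^* × (Z/3Z)^* × (Z/7Z)^* × (Z/83Z)^*. Each prime-power unit group is (Z/2Z)^* ≅ trivial group (order 1); (Z/3Z)^* ≅ Z/2Z; (Z/7Z)^* ≅ Z/6Z; (Z/83Z)^* ≅ Z/82Z. Hence Gal(Q(zeta_3486)/Q) ≅ Z/2Z × Z/6Z × Z/82Z.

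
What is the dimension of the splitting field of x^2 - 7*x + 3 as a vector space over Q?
[K:Q] = 2

The discriminant of x^2 + (-7)*x + (3) is b^2 - 4c = 49 - (12) = 37. Since 37 is not a perfect square in Q, the polynomial is irreducible over Q. Its two roots generate a degree-2 extension, so [K:Q] = 2.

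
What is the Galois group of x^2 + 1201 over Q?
Gal(K/Q) = Z/2Z (cyclic of order 2)

x^2 + 1201 is irreducible over Q since -1201 is not a rational square. The splitting field Q(sqrt(-1201)) has degree 2 over Q, and its unique nontrivial automorphism is sqrt(-1201) ↦ -sqrt(-1201). Hence Gal(Q(sqrt(-1201))/Q) = Z/2Z.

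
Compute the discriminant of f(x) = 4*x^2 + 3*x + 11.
Δ = -167

For a quadratic a x^2 + b x + c the discriminant is Δ = b^2 - 4ac = (3)^2 - 4*(4)*(11) = 9 - (176) = -167.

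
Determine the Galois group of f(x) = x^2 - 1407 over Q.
Gal(K/Q) = Z/2Z (cyclic of order 2)

x^2 - 1407 is irreducible over Q since 1407 is not a rational square. The splitting field Q(sqrt(1407)) has degree 2 over Q, and its unique nontrivial automorphism is sqrt(1407) ↦ -sqrt(1407). Hence Gal(Q(sqrt(1407))/Q) = Z/2Z.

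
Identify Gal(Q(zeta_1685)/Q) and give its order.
|Gal(Q(zeta_1685)/Q)| = phi(1685) = 1344; group ≅ (Z/1685Z)^* ≅ Z/4Z × Z/336Z

The n-th cyclotomic polynomial Φ_1685(x) is the minimal polynomial of zeta_1685 over Q and has degree phi(1685) = 1344. So Q(zeta_1685) is a degree-1344 Galois extension with Galois group (Z/1685Z)^*. By CRT, (Z/1685Z)^* ≅ (Z/5Z)^* × (Z/337Z)^*. Each prime-power unit group is (Z/5Z)^* ≅ Z/4Z; (Z/337Z)^* ≅ Z/336Z. Hence Gal(Q(zeta_1685)/Q) ≅ Z/4Z × Z/336Z.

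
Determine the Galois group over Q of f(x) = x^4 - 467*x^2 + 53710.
Gal(K/Q) = V_4 (Klein four-group, Z/2Z × Z/2Z)

f factors as (x^2 - 262)(x^2 - 205), so the splitting field is K = Q(sqrt(262), sqrt(205)). The elements 262, 205, 53710 are all non-squares in Q, so sqrt(262) and sqrt(205) generate independent quadratic extensions. Thus [K:Q] = 4 and Gal(K/Q) is generated by the two order-2 automorphisms sqrt(262) ↦ -sqrt(262) and sqrt(205) ↦ -sqrt(205), giving V_4.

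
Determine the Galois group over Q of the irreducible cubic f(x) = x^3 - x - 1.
Gal(K/Q) = S_3 (symmetric group of order 6)

Compute the discriminant of x^3 + (0)*x^2 + (-1)*x + (-1): Δ = -23. Since Δ is not a rational square, the Galois group is not contained in A_3; it must be the full S_3 (irreducibility of the cubic rules out anything smaller).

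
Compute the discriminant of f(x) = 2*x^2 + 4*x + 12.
Δ = -80

For a quadratic a x^2 + b x + c the discriminant is Δ = b^2 - 4ac = (4)^2 - 4*(2)*(12) = 16 - (96) = -80.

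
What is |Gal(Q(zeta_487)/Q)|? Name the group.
|Gal(Q(zeta_487)/Q)| = phi(487) = 486; group ≅ (Z/487Z)^* ≅ Z/486Z

The n-th cyclotomic polynomial Φ_487(x) is the minimal polynomial of zeta_487 over Q and has degree phi(487) = 486. So Q(zeta_487) is a degree-486 Galois extension with Galois group (Z/487Z)^*. (Z/487Z)^* is cyclic since 487 is an odd prime power (or 4). Hence Gal(Q(zeta_487)/Q) ≅ Z/486Z.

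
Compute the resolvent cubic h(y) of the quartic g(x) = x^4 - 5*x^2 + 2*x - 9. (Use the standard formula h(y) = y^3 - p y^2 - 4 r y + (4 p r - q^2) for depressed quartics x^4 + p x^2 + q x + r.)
h(y) = y^3 + 5*y^2 + 36*y + 176

Identify coefficients: p = -5, q = 2, r = -9.
Plug into h(y) = y^3 - p y^2 - 4 r y + (4 p r - q^2):
  h(y) = y^3 - (-5) y^2 - 4*(-9) y + (4*(-5)*(-9) - (2)^2)
       = y^3 + (5) y^2 + (36) y + (176).
Simplifying: h(y) = y^3 + 5*y^2 + 36*y + 176.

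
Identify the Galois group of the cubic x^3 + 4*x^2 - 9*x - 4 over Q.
Gal(K/Q) = A_3 (cyclic of order 3)

Compute the discriminant of x^3 + (4)*x^2 + (-9)*x + (-4): Δ = 7396. Since Δ is a perfect square (Δ = 86^2), the Galois group is contained in A_3. Irreducibility forces the group to be transitive on three roots, so Gal = A_3.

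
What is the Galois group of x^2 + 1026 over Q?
Gal(K/Q) = Z/2Z (cyclic of order 2)

x^2 + 1026 is irreducible over Q since -1026 is not a rational square. The splitting field Q(sqrt(-1026)) has degree 2 over Q, and its unique nontrivial automorphism is sqrt(-1026) ↦ -sqrt(-1026). Hence Gal(Q(sqrt(-1026))/Q) = Z/2Z.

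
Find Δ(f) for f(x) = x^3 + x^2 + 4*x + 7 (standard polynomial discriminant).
Δ = -1087

For x^3 + a x^2 + b x + c the discriminant is Δ = 18 a b c - 4 a^3 c + a^2 b^2 - 4 b^3 - 27 c^2.
Plug a = 1, b = 4, c = 7:
  18*(1)*(4)*(7) - 4*(1)^3*(7) + (1)^2*(4)^2 - 4*(4)^3 - 27*(7)^2
  = 504 + (-28) + 16 + (-256) + (-1323)
  = -1087.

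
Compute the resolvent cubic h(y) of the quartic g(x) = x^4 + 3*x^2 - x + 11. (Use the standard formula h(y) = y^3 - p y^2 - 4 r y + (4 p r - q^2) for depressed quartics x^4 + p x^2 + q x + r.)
h(y) = y^3 - 3*y^2 - 44*y + 131

Identify coefficients: p = 3, q = -1, r = 11.
Plug into h(y) = y^3 - p y^2 - 4 r y + (4 p r - q^2):
  h(y) = y^3 - (3) y^2 - 4*(11) y + (4*(3)*(11) - (-1)^2)
       = y^3 + (-3) y^2 + (-44) y + (131).
Simplifying: h(y) = y^3 - 3*y^2 - 44*y + 131.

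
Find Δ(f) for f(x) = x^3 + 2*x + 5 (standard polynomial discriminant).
Δ = -707

For a depressed cubic x^3 + p x + q the discriminant is Δ = -4 p^3 - 27 q^2 = -4*(2)^3 - 27*(5)^2 = -32 - 675 = -707.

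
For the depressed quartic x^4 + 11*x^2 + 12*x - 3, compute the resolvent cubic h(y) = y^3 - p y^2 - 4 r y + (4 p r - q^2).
h(y) = y^3 - 11*y^2 + 12*y - 276

Identify coefficients: p = 11, q = 12, r = -3.
Plug into h(y) = y^3 - p y^2 - 4 r y + (4 p r - q^2):
  h(y) = y^3 - (11) y^2 - 4*(-3) y + (4*(11)*(-3) - (12)^2)
       = y^3 + (-11) y^2 + (12) y + (-276).
Simplifying: h(y) = y^3 - 11*y^2 + 12*y - 276.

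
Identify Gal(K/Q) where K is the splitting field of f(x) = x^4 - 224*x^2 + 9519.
Gal(K/Q) = V_4 (Klein four-group, Z/2Z × Z/2Z)

f factors as (x^2 - 57)(x^2 - 167), so the splitting field is K = Q(sqrt(57), sqrt(167)). The elements 57, 167, 9519 are all non-squares in Q, so sqrt(57) and sqrt(167) generate independent quadratic extensions. Thus [K:Q] = 4 and Gal(K/Q) is generated by the two order-2 automorphisms sqrt(57) ↦ -sqrt(57) and sqrt(167) ↦ -sqrt(167), giving V_4.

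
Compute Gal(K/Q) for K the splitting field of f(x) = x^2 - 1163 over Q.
Gal(K/Q) = Z/2Z (cyclic of order 2)

x^2 - 1163 is irreducible over Q since 1163 is not a rational square. The splitting field Q(sqrt(1163)) has degree 2 over Q, and its unique nontrivial automorphism is sqrt(1163) ↦ -sqrt(1163). Hence Gal(Q(sqrt(1163))/Q) = Z/2Z.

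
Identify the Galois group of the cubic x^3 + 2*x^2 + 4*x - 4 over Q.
Gal(K/Q) = S_3 (symmetric group of order 6)

Compute the discriminant of x^3 + (2)*x^2 + (4)*x + (-4): Δ = -1072. Since Δ is not a rational square, the Galois group is not contained in A_3; it must be the full S_3 (irreducibility of the cubic rules out anything smaller).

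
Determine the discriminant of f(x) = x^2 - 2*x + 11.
Δ = -40

For a quadratic a x^2 + b x + c the discriminant is Δ = b^2 - 4ac = (-2)^2 - 4*(1)*(11) = 4 - (44) = -40.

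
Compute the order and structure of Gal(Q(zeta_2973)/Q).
|Gal(Q(zeta_2973)/Q)| = phi(2973) = 1980; group ≅ (Z/2973Z)^* ≅ Z/2Z × Z/990Z

The n-th cyclotomic polynomial Φ_2973(x) is the minimal polynomial of zeta_2973 over Q and has degree phi(2973) = 1980. So Q(zeta_2973) is a degree-1980 Galois extension with Galois group (Z/2973Z)^*. By CRT, (Z/2973Z)^* ≅ (Z/3Z)^* × (Z/991Z)^*. Each prime-power unit group is (Z/3Z)^* ≅ Z/2Z; (Z/991Z)^* ≅ Z/990Z. Hence Gal(Q(zeta_2973)/Q) ≅ Z/2Z × Z/990Z.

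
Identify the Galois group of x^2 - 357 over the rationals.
Gal(K/Q) = Z/2Z (cyclic of order 2)

x^2 - 357 is irreducible over Q since 357 is not a rational square. The splitting field Q(sqrt(357)) has degree 2 over Q, and its unique nontrivial automorphism is sqrt(357) ↦ -sqrt(357). Hence Gal(Q(sqrt(357))/Q) = Z/2Z.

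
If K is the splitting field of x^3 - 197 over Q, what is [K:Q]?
[K:Q] = 6

x^3 - 197 has one real root r = 197^(1/3) and two complex roots r*zeta_3, r*zeta_3^2 where zeta_3 = e^(2*pi*i/3). The splitting field is Q(r, zeta_3). [Q(r):Q] = 3 and [Q(zeta_3):Q] = 2 with gcd = 1, so [Q(r, zeta_3):Q] = 3 * 2 = 6.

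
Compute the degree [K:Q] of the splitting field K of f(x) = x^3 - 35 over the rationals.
[K:Q] = 6

x^3 - 35 has one real root r = 35^(1/3) and two complex roots r*zeta_3, r*zeta_3^2 where zeta_3 = e^(2*pi*i/3). The splitting field is Q(r, zeta_3). [Q(r):Q] = 3 and [Q(zeta_3):Q] = 2 with gcd = 1, so [Q(r, zeta_3):Q] = 3 * 2 = 6.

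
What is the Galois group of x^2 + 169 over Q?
Gal(K/Q) = Z/2Z (cyclic of order 2)

x^2 + 169 is irreducible over Q since -169 is not a rational square. The splitting field Q(sqrt(-169)) has degree 2 over Q, and its unique nontrivial automorphism is sqrt(-169) ↦ -sqrt(-169). Hence Gal(Q(sqrt(-169))/Q) = Z/2Z.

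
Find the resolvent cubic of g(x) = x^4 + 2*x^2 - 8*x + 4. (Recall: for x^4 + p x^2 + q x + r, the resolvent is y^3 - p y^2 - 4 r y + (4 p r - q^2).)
h(y) = y^3 - 2*y^2 - 16*y - 32

Identify coefficients: p = 2, q = -8, r = 4.
Plug into h(y) = y^3 - p y^2 - 4 r y + (4 p r - q^2):
  h(y) = y^3 - (2) y^2 - 4*(4) y + (4*(2)*(4) - (-8)^2)
       = y^3 + (-2) y^2 + (-16) y + (-32).
Simplifying: h(y) = y^3 - 2*y^2 - 16*y - 32.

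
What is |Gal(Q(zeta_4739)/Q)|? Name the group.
|Gal(Q(zeta_4739)/Q)| = phi(4739) = 4056; group ≅ (Z/4739Z)^* ≅ Z/6Z × Z/676Z

The n-th cyclotomic polynomial Φ_4739(x) is the minimal polynomial of zeta_4739 over Q and has degree phi(4739) = 4056. So Q(zeta_4739) is a degree-4056 Galois extension with Galois group (Z/4739Z)^*. By CRT, (Z/4739Z)^* ≅ (Z/7Z)^* × (Z/677Z)^*. Each prime-power unit group is (Z/7Z)^* ≅ Z/6Z; (Z/677Z)^* ≅ Z/676Z. Hence Gal(Q(zeta_4739)/Q) ≅ Z/6Z × Z/676Z.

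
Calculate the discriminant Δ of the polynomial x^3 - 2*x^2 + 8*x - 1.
Δ = -1563

For x^3 + a x^2 + b x + c the discriminant is Δ = 18 a b c - 4 a^3 c + a^2 b^2 - 4 b^3 - 27 c^2.
Plug a = -2, b = 8, c = -1:
  18*(-2)*(8)*(-1) - 4*(-2)^3*(-1) + (-2)^2*(8)^2 - 4*(8)^3 - 27*(-1)^2
  = 288 + (-32) + 256 + (-2048) + (-27)
  = -1563.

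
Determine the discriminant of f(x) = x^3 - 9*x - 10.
Δ = 216

For a depressed cubic x^3 + p x + q the discriminant is Δ = -4 p^3 - 27 q^2 = -4*(-9)^3 - 27*(-10)^2 = 2916 - 2700 = 216.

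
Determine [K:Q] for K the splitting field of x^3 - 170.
[K:Q] = 6

x^3 - 170 has one real root r = 170^(1/3) and two complex roots r*zeta_3, r*zeta_3^2 where zeta_3 = e^(2*pi*i/3). The splitting field is Q(r, zeta_3). [Q(r):Q] = 3 and [Q(zeta_3):Q] = 2 with gcd = 1, so [Q(r, zeta_3):Q] = 3 * 2 = 6.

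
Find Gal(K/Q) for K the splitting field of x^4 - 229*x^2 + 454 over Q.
Gal(K/Q) = V_4 (Klein four-group, Z/2Z × Z/2Z)

f factors as (x^2 - 2)(x^2 - 227), so the splitting field is K = Q(sqrt(2), sqrt(227)). The elements 2, 227, 454 are all non-squares in Q, so sqrt(2) and sqrt(227) generate independent quadratic extensions. Thus [K:Q] = 4 and Gal(K/Q) is generated by the two order-2 automorphisms sqrt(2) ↦ -sqrt(2) and sqrt(227) ↦ -sqrt(227), giving V_4.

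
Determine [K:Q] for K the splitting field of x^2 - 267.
[K:Q] = 2

The polynomial x^2 - 267 is irreducible over Q since 267 is not a perfect square. Its splitting field is Q(sqrt(267)), which has degree 2 over Q.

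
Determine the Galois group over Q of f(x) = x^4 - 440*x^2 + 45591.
Gal(K/Q) = V_4 (Klein four-group, Z/2Z × Z/2Z)

f factors as (x^2 - 167)(x^2 - 273), so the splitting field is K = Q(sqrt(167), sqrt(273)). The elements 167, 273, 45591 are all non-squares in Q, so sqrt(167) and sqrt(273) generate independent quadratic extensions. Thus [K:Q] = 4 and Gal(K/Q) is generated by the two order-2 automorphisms sqrt(167) ↦ -sqrt(167) and sqrt(273) ↦ -sqrt(273), giving V_4.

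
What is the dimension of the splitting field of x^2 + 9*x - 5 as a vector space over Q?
[K:Q] = 2

The discriminant of x^2 + (9)*x + (-5) is b^2 - 4c = 81 - (-20) = 101. Since 101 is not a perfect square in Q, the polynomial is irreducible over Q. Its two roots generate a degree-2 extension, so [K:Q] = 2.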